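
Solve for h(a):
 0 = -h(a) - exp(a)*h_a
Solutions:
 h(a) = C1*exp(exp(-a))


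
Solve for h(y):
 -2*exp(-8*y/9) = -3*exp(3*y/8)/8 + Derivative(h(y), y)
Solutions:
 h(y) = C1 + exp(3*y/8) + 9*exp(-8*y/9)/4


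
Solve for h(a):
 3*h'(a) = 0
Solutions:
 h(a) = C1


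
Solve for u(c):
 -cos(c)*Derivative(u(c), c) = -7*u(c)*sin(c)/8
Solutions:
 u(c) = C1/cos(c)^(7/8)


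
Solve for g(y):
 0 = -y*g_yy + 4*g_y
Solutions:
 g(y) = C1 + C2*y^5


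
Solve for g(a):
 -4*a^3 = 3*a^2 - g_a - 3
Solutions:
 g(a) = C1 + a^4 + a^3 - 3*a


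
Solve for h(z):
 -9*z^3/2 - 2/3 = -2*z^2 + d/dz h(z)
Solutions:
 h(z) = C1 - 9*z^4/8 + 2*z^3/3 - 2*z/3


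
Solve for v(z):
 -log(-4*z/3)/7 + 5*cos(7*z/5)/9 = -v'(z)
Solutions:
 v(z) = C1 + z*log(-z)/7 - z*log(3)/7 - z/7 + 2*z*log(2)/7 - 25*sin(7*z/5)/63


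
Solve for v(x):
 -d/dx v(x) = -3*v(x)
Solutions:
 v(x) = C1*exp(3*x)


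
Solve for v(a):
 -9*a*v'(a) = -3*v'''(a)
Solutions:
 v(a) = C1 + Integral(C2*airyai(3^(1/3)*a) + C3*airybi(3^(1/3)*a), a)


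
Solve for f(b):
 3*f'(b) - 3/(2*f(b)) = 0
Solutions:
 f(b) = -sqrt(C1 + b)
 f(b) = sqrt(C1 + b)


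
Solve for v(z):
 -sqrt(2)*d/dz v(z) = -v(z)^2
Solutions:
 v(z) = -2/(C1 + sqrt(2)*z)


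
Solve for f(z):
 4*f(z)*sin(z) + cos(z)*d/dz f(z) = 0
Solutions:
 f(z) = C1*cos(z)^4


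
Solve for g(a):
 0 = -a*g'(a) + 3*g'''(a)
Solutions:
 g(a) = C1 + Integral(C2*airyai(3^(2/3)*a/3) + C3*airybi(3^(2/3)*a/3), a)


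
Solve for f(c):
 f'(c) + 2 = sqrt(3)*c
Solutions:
 f(c) = C1 + sqrt(3)*c^2/2 - 2*c


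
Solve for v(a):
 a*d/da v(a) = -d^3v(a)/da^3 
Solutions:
 v(a) = C1 + Integral(C2*airyai(-a) + C3*airybi(-a), a)


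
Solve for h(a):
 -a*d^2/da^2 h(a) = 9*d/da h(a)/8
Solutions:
 h(a) = C1 + C2/a^(1/8)


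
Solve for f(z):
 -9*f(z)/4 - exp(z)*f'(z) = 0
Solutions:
 f(z) = C1*exp(9*exp(-z)/4)


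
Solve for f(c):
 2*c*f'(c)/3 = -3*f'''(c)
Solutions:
 f(c) = C1 + Integral(C2*airyai(-6^(1/3)*c/3) + C3*airybi(-6^(1/3)*c/3), c)


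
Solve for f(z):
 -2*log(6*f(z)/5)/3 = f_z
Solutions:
 -3*Integral(1/(-log(_y) - log(6) + log(5)), (_y, f(z)))/2 = C1 - z


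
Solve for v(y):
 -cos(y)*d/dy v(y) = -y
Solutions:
 v(y) = C1 + Integral(y/cos(y), y)


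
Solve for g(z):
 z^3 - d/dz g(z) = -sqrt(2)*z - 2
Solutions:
 g(z) = C1 + z^4/4 + sqrt(2)*z^2/2 + 2*z


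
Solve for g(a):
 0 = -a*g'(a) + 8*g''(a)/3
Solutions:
 g(a) = C1 + C2*erfi(sqrt(3)*a/4)


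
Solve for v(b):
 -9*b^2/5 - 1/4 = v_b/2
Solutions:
 v(b) = C1 - 6*b^3/5 - b/2


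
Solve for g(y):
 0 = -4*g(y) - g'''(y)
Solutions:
 g(y) = C3*exp(-2^(2/3)*y) + (C1*sin(2^(2/3)*sqrt(3)*y/2) + C2*cos(2^(2/3)*sqrt(3)*y/2))*exp(2^(2/3)*y/2)


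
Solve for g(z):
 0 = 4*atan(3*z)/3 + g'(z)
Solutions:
 g(z) = C1 - 4*z*atan(3*z)/3 + 2*log(9*z^2 + 1)/9


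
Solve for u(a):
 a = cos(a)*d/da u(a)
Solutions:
 u(a) = C1 + Integral(a/cos(a), a)


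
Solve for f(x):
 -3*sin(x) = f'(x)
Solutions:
 f(x) = C1 + 3*cos(x)


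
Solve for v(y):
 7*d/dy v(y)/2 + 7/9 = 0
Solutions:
 v(y) = C1 - 2*y/9


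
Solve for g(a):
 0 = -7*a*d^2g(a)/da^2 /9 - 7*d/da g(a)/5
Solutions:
 g(a) = C1 + C2/a^(4/5)


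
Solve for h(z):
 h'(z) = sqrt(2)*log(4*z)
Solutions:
 h(z) = C1 + sqrt(2)*z*log(z) - sqrt(2)*z + 2*sqrt(2)*z*log(2)


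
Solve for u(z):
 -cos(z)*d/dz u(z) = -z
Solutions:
 u(z) = C1 + Integral(z/cos(z), z)


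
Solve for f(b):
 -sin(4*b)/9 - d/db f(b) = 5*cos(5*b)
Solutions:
 f(b) = C1 - sin(5*b) + cos(4*b)/36


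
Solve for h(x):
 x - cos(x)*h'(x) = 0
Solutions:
 h(x) = C1 + Integral(x/cos(x), x)


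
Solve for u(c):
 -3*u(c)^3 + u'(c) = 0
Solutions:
 u(c) = -sqrt(2)*sqrt(-1/(C1 + 3*c))/2
 u(c) = sqrt(2)*sqrt(-1/(C1 + 3*c))/2


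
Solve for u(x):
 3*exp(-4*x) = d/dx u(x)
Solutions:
 u(x) = C1 - 3*exp(-4*x)/4


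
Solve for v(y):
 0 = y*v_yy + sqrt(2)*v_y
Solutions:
 v(y) = C1 + C2*y^(1 - sqrt(2))


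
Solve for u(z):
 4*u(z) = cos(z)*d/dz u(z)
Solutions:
 u(z) = C1*(sin(z)^2 + 2*sin(z) + 1)/(sin(z)^2 - 2*sin(z) + 1)


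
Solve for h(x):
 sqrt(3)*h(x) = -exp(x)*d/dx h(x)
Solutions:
 h(x) = C1*exp(sqrt(3)*exp(-x))


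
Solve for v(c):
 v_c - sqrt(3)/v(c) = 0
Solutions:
 v(c) = -sqrt(C1 + 2*sqrt(3)*c)
 v(c) = sqrt(C1 + 2*sqrt(3)*c)


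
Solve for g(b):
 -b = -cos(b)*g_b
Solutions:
 g(b) = C1 + Integral(b/cos(b), b)


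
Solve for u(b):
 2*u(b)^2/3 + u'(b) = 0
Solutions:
 u(b) = 3/(C1 + 2*b)


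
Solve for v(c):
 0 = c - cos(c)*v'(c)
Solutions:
 v(c) = C1 + Integral(c/cos(c), c)


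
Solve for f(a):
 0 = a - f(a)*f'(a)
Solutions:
 f(a) = -sqrt(C1 + a^2)
 f(a) = sqrt(C1 + a^2)


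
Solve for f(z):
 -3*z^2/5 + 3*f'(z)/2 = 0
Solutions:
 f(z) = C1 + 2*z^3/15


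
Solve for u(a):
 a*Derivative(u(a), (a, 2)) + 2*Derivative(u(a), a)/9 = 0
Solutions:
 u(a) = C1 + C2*a^(7/9)


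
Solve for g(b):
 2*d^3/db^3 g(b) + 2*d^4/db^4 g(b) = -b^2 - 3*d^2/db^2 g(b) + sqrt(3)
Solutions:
 g(b) = C1 + C2*b - b^4/36 + 2*b^3/27 + b^2*(4 + 9*sqrt(3))/54 + (C3*sin(sqrt(5)*b/2) + C4*cos(sqrt(5)*b/2))*exp(-b/2)


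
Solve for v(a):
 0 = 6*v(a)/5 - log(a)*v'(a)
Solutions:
 v(a) = C1*exp(6*li(a)/5)


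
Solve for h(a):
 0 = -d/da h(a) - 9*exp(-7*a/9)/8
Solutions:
 h(a) = C1 + 81*exp(-7*a/9)/56


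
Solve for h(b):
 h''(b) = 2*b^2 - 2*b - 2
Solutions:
 h(b) = C1 + C2*b + b^4/6 - b^3/3 - b^2


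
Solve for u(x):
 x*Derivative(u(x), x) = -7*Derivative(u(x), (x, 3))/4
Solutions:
 u(x) = C1 + Integral(C2*airyai(-14^(2/3)*x/7) + C3*airybi(-14^(2/3)*x/7), x)


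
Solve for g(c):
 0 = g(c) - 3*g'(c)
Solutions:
 g(c) = C1*exp(c/3)


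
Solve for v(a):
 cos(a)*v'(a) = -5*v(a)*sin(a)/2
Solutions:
 v(a) = C1*cos(a)^(5/2)


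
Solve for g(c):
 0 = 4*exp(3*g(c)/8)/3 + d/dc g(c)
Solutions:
 g(c) = 8*log((-1 - sqrt(3)*I)*(1/(C1 + 4*c))^(1/3))
 g(c) = 8*log((-1 + sqrt(3)*I)*(1/(C1 + 4*c))^(1/3))
 g(c) = 8*log(1/(C1 + 4*c))/3 + 8*log(2)


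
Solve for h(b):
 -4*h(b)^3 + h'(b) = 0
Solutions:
 h(b) = -sqrt(2)*sqrt(-1/(C1 + 4*b))/2
 h(b) = sqrt(2)*sqrt(-1/(C1 + 4*b))/2


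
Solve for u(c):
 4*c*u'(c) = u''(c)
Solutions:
 u(c) = C1 + C2*erfi(sqrt(2)*c)


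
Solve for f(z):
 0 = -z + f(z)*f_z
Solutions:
 f(z) = -sqrt(C1 + z^2)
 f(z) = sqrt(C1 + z^2)


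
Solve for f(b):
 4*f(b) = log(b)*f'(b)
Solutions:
 f(b) = C1*exp(4*li(b))


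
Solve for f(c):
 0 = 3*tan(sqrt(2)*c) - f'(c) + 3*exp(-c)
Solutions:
 f(c) = C1 + 3*sqrt(2)*log(tan(sqrt(2)*c)^2 + 1)/4 - 3*exp(-c)


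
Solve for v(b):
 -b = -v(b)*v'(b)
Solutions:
 v(b) = -sqrt(C1 + b^2)
 v(b) = sqrt(C1 + b^2)


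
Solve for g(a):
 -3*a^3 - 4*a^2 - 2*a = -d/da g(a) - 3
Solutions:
 g(a) = C1 + 3*a^4/4 + 4*a^3/3 + a^2 - 3*a


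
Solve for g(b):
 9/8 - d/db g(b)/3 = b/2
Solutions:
 g(b) = C1 - 3*b^2/4 + 27*b/8


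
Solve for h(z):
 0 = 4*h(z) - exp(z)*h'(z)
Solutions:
 h(z) = C1*exp(-4*exp(-z))


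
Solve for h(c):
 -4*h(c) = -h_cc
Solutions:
 h(c) = C1*exp(-2*c) + C2*exp(2*c)


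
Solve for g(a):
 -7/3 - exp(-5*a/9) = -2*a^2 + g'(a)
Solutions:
 g(a) = C1 + 2*a^3/3 - 7*a/3 + 9*exp(-5*a/9)/5


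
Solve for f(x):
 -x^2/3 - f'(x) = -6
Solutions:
 f(x) = C1 - x^3/9 + 6*x


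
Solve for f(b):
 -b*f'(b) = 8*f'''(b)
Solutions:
 f(b) = C1 + Integral(C2*airyai(-b/2) + C3*airybi(-b/2), b)


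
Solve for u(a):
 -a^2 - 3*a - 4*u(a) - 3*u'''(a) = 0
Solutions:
 u(a) = C3*exp(-6^(2/3)*a/3) - a^2/4 - 3*a/4 + (C1*sin(2^(2/3)*3^(1/6)*a/2) + C2*cos(2^(2/3)*3^(1/6)*a/2))*exp(6^(2/3)*a/6)


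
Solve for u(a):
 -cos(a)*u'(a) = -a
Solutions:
 u(a) = C1 + Integral(a/cos(a), a)


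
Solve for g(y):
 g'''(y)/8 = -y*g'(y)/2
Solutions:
 g(y) = C1 + Integral(C2*airyai(-2^(2/3)*y) + C3*airybi(-2^(2/3)*y), y)


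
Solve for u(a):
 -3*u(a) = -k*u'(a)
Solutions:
 u(a) = C1*exp(3*a/k)


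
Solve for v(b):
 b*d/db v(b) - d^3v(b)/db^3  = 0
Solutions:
 v(b) = C1 + Integral(C2*airyai(b) + C3*airybi(b), b)


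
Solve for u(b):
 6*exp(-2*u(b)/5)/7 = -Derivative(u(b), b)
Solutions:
 u(b) = 5*log(-sqrt(C1 - 6*b)) - 5*log(35) + 5*log(70)/2
 u(b) = 5*log(C1 - 6*b)/2 - 5*log(35) + 5*log(70)/2


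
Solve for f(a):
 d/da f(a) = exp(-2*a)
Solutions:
 f(a) = C1 - exp(-2*a)/2


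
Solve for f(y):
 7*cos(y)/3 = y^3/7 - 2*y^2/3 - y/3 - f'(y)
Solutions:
 f(y) = C1 + y^4/28 - 2*y^3/9 - y^2/6 - 7*sin(y)/3


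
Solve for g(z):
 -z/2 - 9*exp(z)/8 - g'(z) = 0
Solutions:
 g(z) = C1 - z^2/4 - 9*exp(z)/8


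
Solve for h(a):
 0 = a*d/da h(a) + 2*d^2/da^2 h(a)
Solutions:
 h(a) = C1 + C2*erf(a/2)


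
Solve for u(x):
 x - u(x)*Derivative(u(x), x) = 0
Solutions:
 u(x) = -sqrt(C1 + x^2)
 u(x) = sqrt(C1 + x^2)


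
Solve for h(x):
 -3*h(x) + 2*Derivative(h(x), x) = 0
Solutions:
 h(x) = C1*exp(3*x/2)


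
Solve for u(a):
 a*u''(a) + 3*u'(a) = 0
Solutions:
 u(a) = C1 + C2/a^2


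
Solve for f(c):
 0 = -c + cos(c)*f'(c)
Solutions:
 f(c) = C1 + Integral(c/cos(c), c)


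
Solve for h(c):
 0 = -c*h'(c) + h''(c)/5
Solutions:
 h(c) = C1 + C2*erfi(sqrt(10)*c/2)


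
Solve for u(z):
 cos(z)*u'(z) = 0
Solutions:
 u(z) = C1


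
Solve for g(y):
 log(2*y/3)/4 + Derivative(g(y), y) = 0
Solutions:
 g(y) = C1 - y*log(y)/4 - y*log(2)/4 + y/4 + y*log(3)/4


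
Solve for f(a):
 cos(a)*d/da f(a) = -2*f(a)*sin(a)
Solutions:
 f(a) = C1*cos(a)^2


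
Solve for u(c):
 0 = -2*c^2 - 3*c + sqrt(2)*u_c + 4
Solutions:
 u(c) = C1 + sqrt(2)*c^3/3 + 3*sqrt(2)*c^2/4 - 2*sqrt(2)*c


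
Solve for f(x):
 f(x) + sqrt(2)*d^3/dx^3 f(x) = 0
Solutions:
 f(x) = C3*exp(-2^(5/6)*x/2) + (C1*sin(2^(5/6)*sqrt(3)*x/4) + C2*cos(2^(5/6)*sqrt(3)*x/4))*exp(2^(5/6)*x/4)


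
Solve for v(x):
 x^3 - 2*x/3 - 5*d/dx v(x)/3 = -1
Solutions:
 v(x) = C1 + 3*x^4/20 - x^2/5 + 3*x/5


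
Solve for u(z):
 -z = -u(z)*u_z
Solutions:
 u(z) = -sqrt(C1 + z^2)
 u(z) = sqrt(C1 + z^2)


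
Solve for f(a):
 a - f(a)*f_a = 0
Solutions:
 f(a) = -sqrt(C1 + a^2)
 f(a) = sqrt(C1 + a^2)


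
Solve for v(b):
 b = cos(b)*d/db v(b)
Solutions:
 v(b) = C1 + Integral(b/cos(b), b)


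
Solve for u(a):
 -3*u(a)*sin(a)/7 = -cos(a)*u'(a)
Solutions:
 u(a) = C1/cos(a)^(3/7)


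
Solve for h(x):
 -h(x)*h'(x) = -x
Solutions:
 h(x) = -sqrt(C1 + x^2)
 h(x) = sqrt(C1 + x^2)


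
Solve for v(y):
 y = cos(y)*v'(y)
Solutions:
 v(y) = C1 + Integral(y/cos(y), y)


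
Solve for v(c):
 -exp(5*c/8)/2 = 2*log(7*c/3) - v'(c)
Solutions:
 v(c) = C1 + 2*c*log(c) + 2*c*(-log(3) - 1 + log(7)) + 4*exp(5*c/8)/5


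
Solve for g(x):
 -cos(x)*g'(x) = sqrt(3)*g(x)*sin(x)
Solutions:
 g(x) = C1*cos(x)^(sqrt(3))


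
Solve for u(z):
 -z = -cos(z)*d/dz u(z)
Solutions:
 u(z) = C1 + Integral(z/cos(z), z)


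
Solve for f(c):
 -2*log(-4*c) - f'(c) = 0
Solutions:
 f(c) = C1 - 2*c*log(-c) + 2*c*(1 - 2*log(2))


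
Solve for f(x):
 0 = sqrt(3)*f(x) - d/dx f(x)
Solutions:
 f(x) = C1*exp(sqrt(3)*x)


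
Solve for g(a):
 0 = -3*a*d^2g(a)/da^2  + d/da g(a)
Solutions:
 g(a) = C1 + C2*a^(4/3)


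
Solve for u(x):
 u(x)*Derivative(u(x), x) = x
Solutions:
 u(x) = -sqrt(C1 + x^2)
 u(x) = sqrt(C1 + x^2)


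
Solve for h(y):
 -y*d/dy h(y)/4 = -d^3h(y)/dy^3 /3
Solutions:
 h(y) = C1 + Integral(C2*airyai(6^(1/3)*y/2) + C3*airybi(6^(1/3)*y/2), y)


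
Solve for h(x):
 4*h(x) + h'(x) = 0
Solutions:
 h(x) = C1*exp(-4*x)


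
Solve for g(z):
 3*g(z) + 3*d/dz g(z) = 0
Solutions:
 g(z) = C1*exp(-z)


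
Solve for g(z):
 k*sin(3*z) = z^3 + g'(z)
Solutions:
 g(z) = C1 - k*cos(3*z)/3 - z^4/4


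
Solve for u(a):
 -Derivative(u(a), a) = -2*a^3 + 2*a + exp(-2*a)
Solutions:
 u(a) = C1 + a^4/2 - a^2 + exp(-2*a)/2


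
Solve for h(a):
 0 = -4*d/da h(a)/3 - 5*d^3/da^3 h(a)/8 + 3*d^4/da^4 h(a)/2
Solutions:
 h(a) = C1 + C2*exp(a*(-(144*sqrt(20986) + 20861)^(1/3) - 25/(144*sqrt(20986) + 20861)^(1/3) + 10)/72)*sin(sqrt(3)*a*(-(144*sqrt(20986) + 20861)^(1/3) + 25/(144*sqrt(20986) + 20861)^(1/3))/72) + C3*exp(a*(-(144*sqrt(20986) + 20861)^(1/3) - 25/(144*sqrt(20986) + 20861)^(1/3) + 10)/72)*cos(sqrt(3)*a*(-(144*sqrt(20986) + 20861)^(1/3) + 25/(144*sqrt(20986) + 20861)^(1/3))/72) + C4*exp(a*(25/(144*sqrt(20986) + 20861)^(1/3) + 5 + (144*sqrt(20986) + 20861)^(1/3))/36)


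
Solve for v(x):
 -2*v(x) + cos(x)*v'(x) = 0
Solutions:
 v(x) = C1*(sin(x) + 1)/(sin(x) - 1)


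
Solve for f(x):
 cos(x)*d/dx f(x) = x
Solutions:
 f(x) = C1 + Integral(x/cos(x), x)


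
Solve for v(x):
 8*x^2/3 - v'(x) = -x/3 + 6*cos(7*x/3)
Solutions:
 v(x) = C1 + 8*x^3/9 + x^2/6 - 18*sin(7*x/3)/7


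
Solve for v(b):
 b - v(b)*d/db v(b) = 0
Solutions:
 v(b) = -sqrt(C1 + b^2)
 v(b) = sqrt(C1 + b^2)


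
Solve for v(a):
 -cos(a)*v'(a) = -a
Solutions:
 v(a) = C1 + Integral(a/cos(a), a)


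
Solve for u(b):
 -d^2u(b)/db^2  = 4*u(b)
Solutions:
 u(b) = C1*sin(2*b) + C2*cos(2*b)


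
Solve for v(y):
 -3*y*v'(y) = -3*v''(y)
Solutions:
 v(y) = C1 + C2*erfi(sqrt(2)*y/2)


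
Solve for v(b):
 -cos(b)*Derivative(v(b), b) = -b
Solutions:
 v(b) = C1 + Integral(b/cos(b), b)


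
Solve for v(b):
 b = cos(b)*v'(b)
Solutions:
 v(b) = C1 + Integral(b/cos(b), b)


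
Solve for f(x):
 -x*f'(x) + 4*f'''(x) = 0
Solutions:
 f(x) = C1 + Integral(C2*airyai(2^(1/3)*x/2) + C3*airybi(2^(1/3)*x/2), x)


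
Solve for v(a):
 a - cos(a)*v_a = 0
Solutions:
 v(a) = C1 + Integral(a/cos(a), a)


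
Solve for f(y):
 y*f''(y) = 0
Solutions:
 f(y) = C1 + C2*y


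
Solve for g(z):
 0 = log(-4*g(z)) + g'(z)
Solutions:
 Integral(1/(log(-_y) + 2*log(2)), (_y, g(z))) = C1 - z


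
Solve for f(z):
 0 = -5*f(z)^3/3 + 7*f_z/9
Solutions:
 f(z) = -sqrt(14)*sqrt(-1/(C1 + 15*z))/2
 f(z) = sqrt(14)*sqrt(-1/(C1 + 15*z))/2


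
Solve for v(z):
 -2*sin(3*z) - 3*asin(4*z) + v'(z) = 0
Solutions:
 v(z) = C1 + 3*z*asin(4*z) + 3*sqrt(1 - 16*z^2)/4 - 2*cos(3*z)/3


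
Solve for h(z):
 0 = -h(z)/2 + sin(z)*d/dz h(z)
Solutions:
 h(z) = C1*(cos(z) - 1)^(1/4)/(cos(z) + 1)^(1/4)


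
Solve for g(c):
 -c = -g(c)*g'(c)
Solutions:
 g(c) = -sqrt(C1 + c^2)
 g(c) = sqrt(C1 + c^2)


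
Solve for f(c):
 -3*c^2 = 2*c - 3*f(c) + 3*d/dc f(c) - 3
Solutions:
 f(c) = C1*exp(c) + c^2 + 8*c/3 + 5/3


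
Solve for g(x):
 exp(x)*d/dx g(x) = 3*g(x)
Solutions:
 g(x) = C1*exp(-3*exp(-x))


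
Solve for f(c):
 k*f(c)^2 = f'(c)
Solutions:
 f(c) = -1/(C1 + c*k)


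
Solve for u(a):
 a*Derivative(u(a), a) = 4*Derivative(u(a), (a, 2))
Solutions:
 u(a) = C1 + C2*erfi(sqrt(2)*a/4)


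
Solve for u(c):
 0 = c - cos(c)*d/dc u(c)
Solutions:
 u(c) = C1 + Integral(c/cos(c), c)


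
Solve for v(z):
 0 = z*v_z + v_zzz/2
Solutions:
 v(z) = C1 + Integral(C2*airyai(-2^(1/3)*z) + C3*airybi(-2^(1/3)*z), z)


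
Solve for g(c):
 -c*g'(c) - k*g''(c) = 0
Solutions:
 g(c) = C1 + C2*sqrt(k)*erf(sqrt(2)*c*sqrt(1/k)/2)


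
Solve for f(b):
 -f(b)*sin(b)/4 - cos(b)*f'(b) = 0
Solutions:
 f(b) = C1*cos(b)^(1/4)


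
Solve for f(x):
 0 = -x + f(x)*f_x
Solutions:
 f(x) = -sqrt(C1 + x^2)
 f(x) = sqrt(C1 + x^2)


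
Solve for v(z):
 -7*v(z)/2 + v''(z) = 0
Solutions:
 v(z) = C1*exp(-sqrt(14)*z/2) + C2*exp(sqrt(14)*z/2)


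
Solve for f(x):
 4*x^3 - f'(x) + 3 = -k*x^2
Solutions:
 f(x) = C1 + k*x^3/3 + x^4 + 3*x


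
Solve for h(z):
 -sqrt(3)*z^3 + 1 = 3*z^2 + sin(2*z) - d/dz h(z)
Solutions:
 h(z) = C1 + sqrt(3)*z^4/4 + z^3 - z - cos(2*z)/2


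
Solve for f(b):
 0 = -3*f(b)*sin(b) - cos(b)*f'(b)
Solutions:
 f(b) = C1*cos(b)^3


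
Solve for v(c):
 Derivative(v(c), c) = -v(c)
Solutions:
 v(c) = C1*exp(-c)


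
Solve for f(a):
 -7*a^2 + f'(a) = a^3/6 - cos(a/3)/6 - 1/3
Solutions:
 f(a) = C1 + a^4/24 + 7*a^3/3 - a/3 - sin(a/3)/2


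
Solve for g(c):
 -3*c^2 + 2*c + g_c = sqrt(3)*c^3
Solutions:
 g(c) = C1 + sqrt(3)*c^4/4 + c^3 - c^2


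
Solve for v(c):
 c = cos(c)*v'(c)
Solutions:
 v(c) = C1 + Integral(c/cos(c), c)


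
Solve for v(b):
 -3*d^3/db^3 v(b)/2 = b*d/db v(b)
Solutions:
 v(b) = C1 + Integral(C2*airyai(-2^(1/3)*3^(2/3)*b/3) + C3*airybi(-2^(1/3)*3^(2/3)*b/3), b)


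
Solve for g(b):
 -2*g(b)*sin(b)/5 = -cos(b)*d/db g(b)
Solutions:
 g(b) = C1/cos(b)^(2/5)


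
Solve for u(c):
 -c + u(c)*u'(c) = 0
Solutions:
 u(c) = -sqrt(C1 + c^2)
 u(c) = sqrt(C1 + c^2)


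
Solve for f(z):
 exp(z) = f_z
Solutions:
 f(z) = C1 + exp(z)


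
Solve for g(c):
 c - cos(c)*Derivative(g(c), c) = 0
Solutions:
 g(c) = C1 + Integral(c/cos(c), c)


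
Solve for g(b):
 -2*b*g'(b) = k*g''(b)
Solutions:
 g(b) = C1 + C2*sqrt(k)*erf(b*sqrt(1/k))


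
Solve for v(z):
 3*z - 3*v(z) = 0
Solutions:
 v(z) = z


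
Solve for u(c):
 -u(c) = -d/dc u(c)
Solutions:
 u(c) = C1*exp(c)


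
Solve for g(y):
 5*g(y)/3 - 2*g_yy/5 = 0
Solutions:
 g(y) = C1*exp(-5*sqrt(6)*y/6) + C2*exp(5*sqrt(6)*y/6)


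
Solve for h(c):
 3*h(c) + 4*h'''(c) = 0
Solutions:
 h(c) = C3*exp(-6^(1/3)*c/2) + (C1*sin(2^(1/3)*3^(5/6)*c/4) + C2*cos(2^(1/3)*3^(5/6)*c/4))*exp(6^(1/3)*c/4)


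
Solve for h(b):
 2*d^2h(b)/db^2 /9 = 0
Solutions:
 h(b) = C1 + C2*b


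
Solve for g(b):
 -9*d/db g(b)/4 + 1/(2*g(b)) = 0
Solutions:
 g(b) = -sqrt(C1 + 4*b)/3
 g(b) = sqrt(C1 + 4*b)/3


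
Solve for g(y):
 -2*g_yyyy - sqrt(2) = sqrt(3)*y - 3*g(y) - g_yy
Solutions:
 g(y) = C1*exp(-sqrt(6)*y/2) + C2*exp(sqrt(6)*y/2) + C3*sin(y) + C4*cos(y) + sqrt(3)*y/3 + sqrt(2)/3


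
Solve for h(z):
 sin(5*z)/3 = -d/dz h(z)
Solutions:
 h(z) = C1 + cos(5*z)/15


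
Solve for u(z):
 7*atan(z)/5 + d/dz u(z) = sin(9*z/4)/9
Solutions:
 u(z) = C1 - 7*z*atan(z)/5 + 7*log(z^2 + 1)/10 - 4*cos(9*z/4)/81


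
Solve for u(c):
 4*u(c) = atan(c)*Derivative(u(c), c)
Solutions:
 u(c) = C1*exp(4*Integral(1/atan(c), c))


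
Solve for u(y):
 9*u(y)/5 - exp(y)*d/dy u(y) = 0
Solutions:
 u(y) = C1*exp(-9*exp(-y)/5)


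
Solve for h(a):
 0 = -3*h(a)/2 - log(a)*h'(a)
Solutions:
 h(a) = C1*exp(-3*li(a)/2)


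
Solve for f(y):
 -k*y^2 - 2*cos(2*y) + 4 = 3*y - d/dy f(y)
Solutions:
 f(y) = C1 + k*y^3/3 + 3*y^2/2 - 4*y + sin(2*y)


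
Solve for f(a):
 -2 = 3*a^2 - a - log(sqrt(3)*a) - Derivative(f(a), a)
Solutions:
 f(a) = C1 + a^3 - a^2/2 - a*log(a) - a*log(3)/2 + 3*a


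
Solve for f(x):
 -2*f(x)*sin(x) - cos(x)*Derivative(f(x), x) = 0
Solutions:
 f(x) = C1*cos(x)^2


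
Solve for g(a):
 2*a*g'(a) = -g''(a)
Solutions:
 g(a) = C1 + C2*erf(a)


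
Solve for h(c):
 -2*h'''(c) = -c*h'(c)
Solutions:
 h(c) = C1 + Integral(C2*airyai(2^(2/3)*c/2) + C3*airybi(2^(2/3)*c/2), c)


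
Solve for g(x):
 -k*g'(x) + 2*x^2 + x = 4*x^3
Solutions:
 g(x) = C1 - x^4/k + 2*x^3/(3*k) + x^2/(2*k)


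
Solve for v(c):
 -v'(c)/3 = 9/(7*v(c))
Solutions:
 v(c) = -sqrt(C1 - 378*c)/7
 v(c) = sqrt(C1 - 378*c)/7


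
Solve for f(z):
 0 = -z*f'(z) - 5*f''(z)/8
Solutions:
 f(z) = C1 + C2*erf(2*sqrt(5)*z/5)


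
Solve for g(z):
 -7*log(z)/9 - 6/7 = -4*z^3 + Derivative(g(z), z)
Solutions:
 g(z) = C1 + z^4 - 7*z*log(z)/9 - 5*z/63


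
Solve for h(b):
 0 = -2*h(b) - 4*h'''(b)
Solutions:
 h(b) = C3*exp(-2^(2/3)*b/2) + (C1*sin(2^(2/3)*sqrt(3)*b/4) + C2*cos(2^(2/3)*sqrt(3)*b/4))*exp(2^(2/3)*b/4)


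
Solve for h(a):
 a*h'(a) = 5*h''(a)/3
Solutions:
 h(a) = C1 + C2*erfi(sqrt(30)*a/10)


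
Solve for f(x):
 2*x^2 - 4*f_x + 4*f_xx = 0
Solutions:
 f(x) = C1 + C2*exp(x) + x^3/6 + x^2/2 + x


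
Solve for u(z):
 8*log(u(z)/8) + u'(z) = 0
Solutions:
 -Integral(1/(-log(_y) + 3*log(2)), (_y, u(z)))/8 = C1 - z


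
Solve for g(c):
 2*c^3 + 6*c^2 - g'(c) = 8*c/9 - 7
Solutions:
 g(c) = C1 + c^4/2 + 2*c^3 - 4*c^2/9 + 7*c


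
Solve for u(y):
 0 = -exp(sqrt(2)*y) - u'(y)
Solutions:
 u(y) = C1 - sqrt(2)*exp(sqrt(2)*y)/2


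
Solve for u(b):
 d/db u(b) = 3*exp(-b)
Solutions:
 u(b) = C1 - 3*exp(-b)


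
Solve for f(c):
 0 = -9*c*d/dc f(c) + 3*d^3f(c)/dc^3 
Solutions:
 f(c) = C1 + Integral(C2*airyai(3^(1/3)*c) + C3*airybi(3^(1/3)*c), c)


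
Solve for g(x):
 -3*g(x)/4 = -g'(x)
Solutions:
 g(x) = C1*exp(3*x/4)


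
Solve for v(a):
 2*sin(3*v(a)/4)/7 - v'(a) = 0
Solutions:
 -2*a/7 + 2*log(cos(3*v(a)/4) - 1)/3 - 2*log(cos(3*v(a)/4) + 1)/3 = C1


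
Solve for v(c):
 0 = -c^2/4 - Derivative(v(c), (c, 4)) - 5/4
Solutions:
 v(c) = C1 + C2*c + C3*c^2 + C4*c^3 - c^6/1440 - 5*c^4/96


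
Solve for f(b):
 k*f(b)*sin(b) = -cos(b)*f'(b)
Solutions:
 f(b) = C1*exp(k*log(cos(b)))


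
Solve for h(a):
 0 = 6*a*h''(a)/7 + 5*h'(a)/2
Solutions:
 h(a) = C1 + C2/a^(23/12)


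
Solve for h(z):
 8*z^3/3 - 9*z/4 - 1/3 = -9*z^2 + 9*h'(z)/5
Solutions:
 h(z) = C1 + 10*z^4/27 + 5*z^3/3 - 5*z^2/8 - 5*z/27


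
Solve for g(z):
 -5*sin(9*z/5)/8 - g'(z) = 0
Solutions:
 g(z) = C1 + 25*cos(9*z/5)/72


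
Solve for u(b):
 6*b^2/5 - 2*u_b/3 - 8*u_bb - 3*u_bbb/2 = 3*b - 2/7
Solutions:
 u(b) = C1 + C2*exp(2*b*(-4 + sqrt(15))/3) + C3*exp(-2*b*(sqrt(15) + 4)/3) + 3*b^3/5 - 477*b^2/20 + 39531*b/70


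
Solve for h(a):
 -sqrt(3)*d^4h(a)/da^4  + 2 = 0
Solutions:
 h(a) = C1 + C2*a + C3*a^2 + C4*a^3 + sqrt(3)*a^4/36


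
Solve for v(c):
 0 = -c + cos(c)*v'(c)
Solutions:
 v(c) = C1 + Integral(c/cos(c), c)


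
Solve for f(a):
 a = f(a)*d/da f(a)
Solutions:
 f(a) = -sqrt(C1 + a^2)
 f(a) = sqrt(C1 + a^2)


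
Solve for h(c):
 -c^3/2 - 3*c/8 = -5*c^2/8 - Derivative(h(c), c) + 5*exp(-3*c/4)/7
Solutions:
 h(c) = C1 + c^4/8 - 5*c^3/24 + 3*c^2/16 - 20*exp(-3*c/4)/21


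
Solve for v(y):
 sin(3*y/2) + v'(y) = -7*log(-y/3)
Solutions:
 v(y) = C1 - 7*y*log(-y) + 7*y + 7*y*log(3) + 2*cos(3*y/2)/3


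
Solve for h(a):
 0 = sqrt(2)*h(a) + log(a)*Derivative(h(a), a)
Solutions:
 h(a) = C1*exp(-sqrt(2)*li(a))


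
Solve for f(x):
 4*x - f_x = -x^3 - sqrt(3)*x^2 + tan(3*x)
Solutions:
 f(x) = C1 + x^4/4 + sqrt(3)*x^3/3 + 2*x^2 + log(cos(3*x))/3


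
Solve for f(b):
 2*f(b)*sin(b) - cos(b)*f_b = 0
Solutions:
 f(b) = C1/cos(b)^2


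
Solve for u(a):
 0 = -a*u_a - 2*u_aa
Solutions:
 u(a) = C1 + C2*erf(a/2)


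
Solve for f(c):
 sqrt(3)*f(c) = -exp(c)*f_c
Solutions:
 f(c) = C1*exp(sqrt(3)*exp(-c))


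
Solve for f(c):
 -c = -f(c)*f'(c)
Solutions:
 f(c) = -sqrt(C1 + c^2)
 f(c) = sqrt(C1 + c^2)


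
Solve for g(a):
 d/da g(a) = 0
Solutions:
 g(a) = C1


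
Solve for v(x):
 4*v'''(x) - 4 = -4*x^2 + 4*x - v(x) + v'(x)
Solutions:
 v(x) = C1*exp(3^(1/3)*x*(3^(1/3)/(sqrt(78) + 9)^(1/3) + (sqrt(78) + 9)^(1/3))/12)*sin(3^(1/6)*x*(-3^(2/3)*(sqrt(78) + 9)^(1/3) + 3/(sqrt(78) + 9)^(1/3))/12) + C2*exp(3^(1/3)*x*(3^(1/3)/(sqrt(78) + 9)^(1/3) + (sqrt(78) + 9)^(1/3))/12)*cos(3^(1/6)*x*(-3^(2/3)*(sqrt(78) + 9)^(1/3) + 3/(sqrt(78) + 9)^(1/3))/12) + C3*exp(-3^(1/3)*x*(3^(1/3)/(sqrt(78) + 9)^(1/3) + (sqrt(78) + 9)^(1/3))/6) - 4*x^2 - 4*x


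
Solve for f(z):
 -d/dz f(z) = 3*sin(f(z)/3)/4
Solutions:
 3*z/4 + 3*log(cos(f(z)/3) - 1)/2 - 3*log(cos(f(z)/3) + 1)/2 = C1


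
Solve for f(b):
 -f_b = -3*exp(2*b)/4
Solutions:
 f(b) = C1 + 3*exp(2*b)/8


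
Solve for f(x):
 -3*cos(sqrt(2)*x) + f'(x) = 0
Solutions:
 f(x) = C1 + 3*sqrt(2)*sin(sqrt(2)*x)/2


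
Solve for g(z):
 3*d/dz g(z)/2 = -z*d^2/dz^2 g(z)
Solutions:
 g(z) = C1 + C2/sqrt(z)


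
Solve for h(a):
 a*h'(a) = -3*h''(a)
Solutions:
 h(a) = C1 + C2*erf(sqrt(6)*a/6)


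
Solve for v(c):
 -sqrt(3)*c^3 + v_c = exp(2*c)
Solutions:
 v(c) = C1 + sqrt(3)*c^4/4 + exp(2*c)/2


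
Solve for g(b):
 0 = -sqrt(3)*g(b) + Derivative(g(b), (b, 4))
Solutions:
 g(b) = C1*exp(-3^(1/8)*b) + C2*exp(3^(1/8)*b) + C3*sin(3^(1/8)*b) + C4*cos(3^(1/8)*b)


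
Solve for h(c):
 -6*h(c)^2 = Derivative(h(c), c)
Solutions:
 h(c) = 1/(C1 + 6*c)


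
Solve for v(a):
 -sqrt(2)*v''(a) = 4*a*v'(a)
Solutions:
 v(a) = C1 + C2*erf(2^(1/4)*a)


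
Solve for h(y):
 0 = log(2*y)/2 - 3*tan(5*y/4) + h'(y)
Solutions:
 h(y) = C1 - y*log(y)/2 - y*log(2)/2 + y/2 - 12*log(cos(5*y/4))/5


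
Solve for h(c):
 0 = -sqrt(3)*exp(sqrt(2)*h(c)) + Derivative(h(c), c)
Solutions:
 h(c) = sqrt(2)*(2*log(-1/(C1 + sqrt(3)*c)) - log(2))/4


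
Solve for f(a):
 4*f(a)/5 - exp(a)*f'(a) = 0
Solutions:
 f(a) = C1*exp(-4*exp(-a)/5)


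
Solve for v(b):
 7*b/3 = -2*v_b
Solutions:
 v(b) = C1 - 7*b^2/12


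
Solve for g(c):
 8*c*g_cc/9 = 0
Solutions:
 g(c) = C1 + C2*c


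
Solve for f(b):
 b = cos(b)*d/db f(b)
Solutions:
 f(b) = C1 + Integral(b/cos(b), b)


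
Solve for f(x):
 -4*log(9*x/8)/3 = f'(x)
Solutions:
 f(x) = C1 - 4*x*log(x)/3 - 8*x*log(3)/3 + 4*x/3 + 4*x*log(2)


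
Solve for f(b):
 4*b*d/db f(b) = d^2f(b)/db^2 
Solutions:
 f(b) = C1 + C2*erfi(sqrt(2)*b)


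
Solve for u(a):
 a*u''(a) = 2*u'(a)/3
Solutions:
 u(a) = C1 + C2*a^(5/3)


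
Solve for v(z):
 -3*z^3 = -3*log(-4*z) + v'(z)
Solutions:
 v(z) = C1 - 3*z^4/4 + 3*z*log(-z) + 3*z*(-1 + 2*log(2))


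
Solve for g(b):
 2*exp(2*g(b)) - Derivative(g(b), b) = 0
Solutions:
 g(b) = log(-sqrt(-1/(C1 + 2*b))) - log(2)/2
 g(b) = log(-1/(C1 + 2*b))/2 - log(2)/2


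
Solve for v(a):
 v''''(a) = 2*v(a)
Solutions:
 v(a) = C1*exp(-2^(1/4)*a) + C2*exp(2^(1/4)*a) + C3*sin(2^(1/4)*a) + C4*cos(2^(1/4)*a)


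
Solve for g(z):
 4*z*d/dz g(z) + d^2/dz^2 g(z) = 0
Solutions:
 g(z) = C1 + C2*erf(sqrt(2)*z)


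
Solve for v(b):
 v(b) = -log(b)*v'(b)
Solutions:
 v(b) = C1*exp(-li(b))


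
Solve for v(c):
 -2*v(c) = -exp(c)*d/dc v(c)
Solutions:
 v(c) = C1*exp(-2*exp(-c))


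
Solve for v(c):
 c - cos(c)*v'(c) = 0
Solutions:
 v(c) = C1 + Integral(c/cos(c), c)


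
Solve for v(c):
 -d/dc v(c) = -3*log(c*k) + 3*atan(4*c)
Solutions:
 v(c) = C1 + 3*c*log(c*k) - 3*c*atan(4*c) - 3*c + 3*log(16*c^2 + 1)/8


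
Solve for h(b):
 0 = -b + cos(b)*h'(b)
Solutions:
 h(b) = C1 + Integral(b/cos(b), b)


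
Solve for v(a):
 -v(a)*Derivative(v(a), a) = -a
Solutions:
 v(a) = -sqrt(C1 + a^2)
 v(a) = sqrt(C1 + a^2)


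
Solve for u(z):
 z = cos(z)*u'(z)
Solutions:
 u(z) = C1 + Integral(z/cos(z), z)


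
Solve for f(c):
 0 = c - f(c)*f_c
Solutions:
 f(c) = -sqrt(C1 + c^2)
 f(c) = sqrt(C1 + c^2)


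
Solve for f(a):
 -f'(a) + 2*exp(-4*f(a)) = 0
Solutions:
 f(a) = log(-I*(C1 + 8*a)^(1/4))
 f(a) = log(I*(C1 + 8*a)^(1/4))
 f(a) = log(-(C1 + 8*a)^(1/4))
 f(a) = log(C1 + 8*a)/4


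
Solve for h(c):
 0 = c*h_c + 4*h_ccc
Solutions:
 h(c) = C1 + Integral(C2*airyai(-2^(1/3)*c/2) + C3*airybi(-2^(1/3)*c/2), c)


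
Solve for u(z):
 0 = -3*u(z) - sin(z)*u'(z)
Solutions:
 u(z) = C1*(cos(z) + 1)^(3/2)/(cos(z) - 1)^(3/2)


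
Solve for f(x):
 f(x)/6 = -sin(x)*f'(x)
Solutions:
 f(x) = C1*(cos(x) + 1)^(1/12)/(cos(x) - 1)^(1/12)


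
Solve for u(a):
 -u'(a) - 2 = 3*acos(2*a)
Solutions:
 u(a) = C1 - 3*a*acos(2*a) - 2*a + 3*sqrt(1 - 4*a^2)/2


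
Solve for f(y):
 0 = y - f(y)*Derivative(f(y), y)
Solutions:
 f(y) = -sqrt(C1 + y^2)
 f(y) = sqrt(C1 + y^2)


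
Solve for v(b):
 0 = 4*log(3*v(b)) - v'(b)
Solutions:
 -Integral(1/(log(_y) + log(3)), (_y, v(b)))/4 = C1 - b


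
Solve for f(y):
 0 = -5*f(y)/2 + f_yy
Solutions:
 f(y) = C1*exp(-sqrt(10)*y/2) + C2*exp(sqrt(10)*y/2)


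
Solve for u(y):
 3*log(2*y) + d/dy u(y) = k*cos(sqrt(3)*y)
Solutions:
 u(y) = C1 + sqrt(3)*k*sin(sqrt(3)*y)/3 - 3*y*log(y) - 3*y*log(2) + 3*y


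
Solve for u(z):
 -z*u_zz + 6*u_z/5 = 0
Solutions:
 u(z) = C1 + C2*z^(11/5)


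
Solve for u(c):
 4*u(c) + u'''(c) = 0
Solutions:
 u(c) = C3*exp(-2^(2/3)*c) + (C1*sin(2^(2/3)*sqrt(3)*c/2) + C2*cos(2^(2/3)*sqrt(3)*c/2))*exp(2^(2/3)*c/2)


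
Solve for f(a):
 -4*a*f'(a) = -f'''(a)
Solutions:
 f(a) = C1 + Integral(C2*airyai(2^(2/3)*a) + C3*airybi(2^(2/3)*a), a)


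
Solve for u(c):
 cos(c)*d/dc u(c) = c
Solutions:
 u(c) = C1 + Integral(c/cos(c), c)


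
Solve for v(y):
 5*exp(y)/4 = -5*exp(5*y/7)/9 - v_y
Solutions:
 v(y) = C1 - 7*exp(5*y/7)/9 - 5*exp(y)/4


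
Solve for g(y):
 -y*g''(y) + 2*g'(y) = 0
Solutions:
 g(y) = C1 + C2*y^3


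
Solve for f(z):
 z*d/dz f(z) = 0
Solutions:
 f(z) = C1


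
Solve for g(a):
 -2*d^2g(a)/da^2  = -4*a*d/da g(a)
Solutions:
 g(a) = C1 + C2*erfi(a)


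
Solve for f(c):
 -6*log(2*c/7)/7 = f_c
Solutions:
 f(c) = C1 - 6*c*log(c)/7 - 6*c*log(2)/7 + 6*c/7 + 6*c*log(7)/7


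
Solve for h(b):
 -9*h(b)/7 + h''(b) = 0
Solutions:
 h(b) = C1*exp(-3*sqrt(7)*b/7) + C2*exp(3*sqrt(7)*b/7)


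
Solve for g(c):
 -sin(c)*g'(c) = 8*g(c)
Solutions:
 g(c) = C1*(cos(c)^4 + 4*cos(c)^3 + 6*cos(c)^2 + 4*cos(c) + 1)/(cos(c)^4 - 4*cos(c)^3 + 6*cos(c)^2 - 4*cos(c) + 1)


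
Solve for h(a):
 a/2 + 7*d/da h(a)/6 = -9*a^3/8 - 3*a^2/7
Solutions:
 h(a) = C1 - 27*a^4/112 - 6*a^3/49 - 3*a^2/14


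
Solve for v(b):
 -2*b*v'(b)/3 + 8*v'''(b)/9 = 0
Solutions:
 v(b) = C1 + Integral(C2*airyai(6^(1/3)*b/2) + C3*airybi(6^(1/3)*b/2), b)


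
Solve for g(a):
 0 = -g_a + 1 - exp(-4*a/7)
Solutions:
 g(a) = C1 + a + 7*exp(-4*a/7)/4


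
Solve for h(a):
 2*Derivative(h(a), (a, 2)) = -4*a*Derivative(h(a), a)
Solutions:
 h(a) = C1 + C2*erf(a)


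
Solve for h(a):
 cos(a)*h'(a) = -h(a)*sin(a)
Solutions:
 h(a) = C1*cos(a)


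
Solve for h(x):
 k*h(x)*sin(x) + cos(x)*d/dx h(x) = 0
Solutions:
 h(x) = C1*exp(k*log(cos(x)))


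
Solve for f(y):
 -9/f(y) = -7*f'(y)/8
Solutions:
 f(y) = -sqrt(C1 + 1008*y)/7
 f(y) = sqrt(C1 + 1008*y)/7


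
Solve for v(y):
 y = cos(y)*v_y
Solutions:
 v(y) = C1 + Integral(y/cos(y), y)


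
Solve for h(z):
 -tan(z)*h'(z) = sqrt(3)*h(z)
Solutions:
 h(z) = C1/sin(z)^(sqrt(3))


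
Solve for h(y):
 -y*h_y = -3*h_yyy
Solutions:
 h(y) = C1 + Integral(C2*airyai(3^(2/3)*y/3) + C3*airybi(3^(2/3)*y/3), y)


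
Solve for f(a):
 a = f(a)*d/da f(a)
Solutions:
 f(a) = -sqrt(C1 + a^2)
 f(a) = sqrt(C1 + a^2)


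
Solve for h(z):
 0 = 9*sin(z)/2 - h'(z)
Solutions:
 h(z) = C1 - 9*cos(z)/2


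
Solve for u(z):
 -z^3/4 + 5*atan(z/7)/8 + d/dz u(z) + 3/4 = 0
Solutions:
 u(z) = C1 + z^4/16 - 5*z*atan(z/7)/8 - 3*z/4 + 35*log(z^2 + 49)/16


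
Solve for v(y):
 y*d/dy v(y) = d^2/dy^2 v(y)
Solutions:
 v(y) = C1 + C2*erfi(sqrt(2)*y/2)


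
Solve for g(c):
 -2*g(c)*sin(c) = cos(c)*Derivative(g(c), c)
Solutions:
 g(c) = C1*cos(c)^2


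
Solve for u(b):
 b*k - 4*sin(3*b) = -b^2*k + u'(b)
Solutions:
 u(b) = C1 + b^3*k/3 + b^2*k/2 + 4*cos(3*b)/3


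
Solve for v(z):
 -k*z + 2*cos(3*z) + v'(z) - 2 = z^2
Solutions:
 v(z) = C1 + k*z^2/2 + z^3/3 + 2*z - 2*sin(3*z)/3


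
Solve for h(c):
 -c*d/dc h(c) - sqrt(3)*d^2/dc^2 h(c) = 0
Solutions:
 h(c) = C1 + C2*erf(sqrt(2)*3^(3/4)*c/6)


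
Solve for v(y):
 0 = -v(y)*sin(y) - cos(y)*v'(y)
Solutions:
 v(y) = C1*cos(y)


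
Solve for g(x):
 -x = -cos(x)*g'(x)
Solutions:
 g(x) = C1 + Integral(x/cos(x), x)


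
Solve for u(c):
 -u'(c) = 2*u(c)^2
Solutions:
 u(c) = 1/(C1 + 2*c)


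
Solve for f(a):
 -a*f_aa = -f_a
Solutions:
 f(a) = C1 + C2*a^2


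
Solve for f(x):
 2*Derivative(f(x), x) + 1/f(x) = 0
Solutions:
 f(x) = -sqrt(C1 - x)
 f(x) = sqrt(C1 - x)


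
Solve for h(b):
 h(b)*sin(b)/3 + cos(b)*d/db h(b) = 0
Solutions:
 h(b) = C1*cos(b)^(1/3)


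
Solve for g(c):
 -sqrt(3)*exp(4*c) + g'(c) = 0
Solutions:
 g(c) = C1 + sqrt(3)*exp(4*c)/4


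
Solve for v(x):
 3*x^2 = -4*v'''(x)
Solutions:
 v(x) = C1 + C2*x + C3*x^2 - x^5/80


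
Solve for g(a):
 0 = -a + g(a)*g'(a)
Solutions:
 g(a) = -sqrt(C1 + a^2)
 g(a) = sqrt(C1 + a^2)


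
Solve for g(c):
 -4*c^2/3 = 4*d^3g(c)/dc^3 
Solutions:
 g(c) = C1 + C2*c + C3*c^2 - c^5/180


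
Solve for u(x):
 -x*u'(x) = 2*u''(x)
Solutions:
 u(x) = C1 + C2*erf(x/2)


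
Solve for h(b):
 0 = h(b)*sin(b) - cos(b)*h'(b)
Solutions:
 h(b) = C1/cos(b)


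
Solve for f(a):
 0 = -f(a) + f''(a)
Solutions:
 f(a) = C1*exp(-a) + C2*exp(a)


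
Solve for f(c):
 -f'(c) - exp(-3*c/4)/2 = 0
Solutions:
 f(c) = C1 + 2*exp(-3*c/4)/3


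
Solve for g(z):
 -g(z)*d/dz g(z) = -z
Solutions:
 g(z) = -sqrt(C1 + z^2)
 g(z) = sqrt(C1 + z^2)


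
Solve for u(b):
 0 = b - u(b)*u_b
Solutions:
 u(b) = -sqrt(C1 + b^2)
 u(b) = sqrt(C1 + b^2)


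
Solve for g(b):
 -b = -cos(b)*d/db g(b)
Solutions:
 g(b) = C1 + Integral(b/cos(b), b)


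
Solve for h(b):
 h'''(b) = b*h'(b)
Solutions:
 h(b) = C1 + Integral(C2*airyai(b) + C3*airybi(b), b)


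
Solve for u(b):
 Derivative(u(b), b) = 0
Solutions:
 u(b) = C1


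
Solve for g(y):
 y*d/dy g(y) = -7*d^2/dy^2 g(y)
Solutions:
 g(y) = C1 + C2*erf(sqrt(14)*y/14)


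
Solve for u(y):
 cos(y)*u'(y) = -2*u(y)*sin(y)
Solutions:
 u(y) = C1*cos(y)^2


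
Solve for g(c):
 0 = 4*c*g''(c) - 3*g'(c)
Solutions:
 g(c) = C1 + C2*c^(7/4)


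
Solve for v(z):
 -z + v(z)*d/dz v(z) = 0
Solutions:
 v(z) = -sqrt(C1 + z^2)
 v(z) = sqrt(C1 + z^2)


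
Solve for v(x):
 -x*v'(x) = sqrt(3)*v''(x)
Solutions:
 v(x) = C1 + C2*erf(sqrt(2)*3^(3/4)*x/6)


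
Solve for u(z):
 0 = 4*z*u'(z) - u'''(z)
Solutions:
 u(z) = C1 + Integral(C2*airyai(2^(2/3)*z) + C3*airybi(2^(2/3)*z), z)


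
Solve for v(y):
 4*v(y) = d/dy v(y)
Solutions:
 v(y) = C1*exp(4*y)


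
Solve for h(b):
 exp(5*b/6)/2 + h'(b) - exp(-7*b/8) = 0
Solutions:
 h(b) = C1 - 3*exp(5*b/6)/5 - 8*exp(-7*b/8)/7


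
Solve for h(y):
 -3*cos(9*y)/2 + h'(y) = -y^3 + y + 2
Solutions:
 h(y) = C1 - y^4/4 + y^2/2 + 2*y + sin(9*y)/6


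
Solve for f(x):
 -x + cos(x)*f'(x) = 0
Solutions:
 f(x) = C1 + Integral(x/cos(x), x)


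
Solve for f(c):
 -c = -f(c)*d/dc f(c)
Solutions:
 f(c) = -sqrt(C1 + c^2)
 f(c) = sqrt(C1 + c^2)


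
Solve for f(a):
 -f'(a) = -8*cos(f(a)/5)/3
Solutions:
 -8*a/3 - 5*log(sin(f(a)/5) - 1)/2 + 5*log(sin(f(a)/5) + 1)/2 = C1


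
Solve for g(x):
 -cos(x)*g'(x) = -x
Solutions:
 g(x) = C1 + Integral(x/cos(x), x)


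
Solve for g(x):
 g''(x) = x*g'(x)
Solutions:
 g(x) = C1 + C2*erfi(sqrt(2)*x/2)


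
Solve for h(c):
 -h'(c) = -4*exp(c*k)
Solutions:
 h(c) = C1 + 4*exp(c*k)/k


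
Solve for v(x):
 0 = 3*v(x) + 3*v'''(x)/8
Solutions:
 v(x) = C3*exp(-2*x) + (C1*sin(sqrt(3)*x) + C2*cos(sqrt(3)*x))*exp(x)


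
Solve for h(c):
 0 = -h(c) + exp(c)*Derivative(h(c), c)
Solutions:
 h(c) = C1*exp(-exp(-c))


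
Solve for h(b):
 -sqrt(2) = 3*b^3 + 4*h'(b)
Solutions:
 h(b) = C1 - 3*b^4/16 - sqrt(2)*b/4


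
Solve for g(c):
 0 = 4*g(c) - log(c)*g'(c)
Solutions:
 g(c) = C1*exp(4*li(c))


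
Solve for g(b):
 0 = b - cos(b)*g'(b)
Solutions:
 g(b) = C1 + Integral(b/cos(b), b)


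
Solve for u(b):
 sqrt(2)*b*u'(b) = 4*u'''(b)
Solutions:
 u(b) = C1 + Integral(C2*airyai(sqrt(2)*b/2) + C3*airybi(sqrt(2)*b/2), b)


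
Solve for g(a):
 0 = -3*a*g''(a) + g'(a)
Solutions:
 g(a) = C1 + C2*a^(4/3)


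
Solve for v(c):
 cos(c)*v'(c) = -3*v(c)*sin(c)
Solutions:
 v(c) = C1*cos(c)^3


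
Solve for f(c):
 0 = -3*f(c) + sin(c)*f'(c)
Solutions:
 f(c) = C1*(cos(c) - 1)^(3/2)/(cos(c) + 1)^(3/2)


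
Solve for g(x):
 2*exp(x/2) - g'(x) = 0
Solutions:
 g(x) = C1 + 4*exp(x/2)


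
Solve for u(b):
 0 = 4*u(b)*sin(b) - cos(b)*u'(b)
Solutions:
 u(b) = C1/cos(b)^4


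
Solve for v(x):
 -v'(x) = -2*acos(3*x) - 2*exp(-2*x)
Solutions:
 v(x) = C1 + 2*x*acos(3*x) - 2*sqrt(1 - 9*x^2)/3 - exp(-2*x)


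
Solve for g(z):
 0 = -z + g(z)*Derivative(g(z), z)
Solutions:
 g(z) = -sqrt(C1 + z^2)
 g(z) = sqrt(C1 + z^2)


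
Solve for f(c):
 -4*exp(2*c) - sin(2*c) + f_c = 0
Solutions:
 f(c) = C1 + 2*exp(2*c) - cos(2*c)/2


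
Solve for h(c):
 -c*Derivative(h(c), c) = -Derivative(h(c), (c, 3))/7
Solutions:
 h(c) = C1 + Integral(C2*airyai(7^(1/3)*c) + C3*airybi(7^(1/3)*c), c)


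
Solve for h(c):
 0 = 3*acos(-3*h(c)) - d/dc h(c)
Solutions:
 Integral(1/acos(-3*_y), (_y, h(c))) = C1 + 3*c


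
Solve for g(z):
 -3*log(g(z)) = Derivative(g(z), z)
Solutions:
 li(g(z)) = C1 - 3*z


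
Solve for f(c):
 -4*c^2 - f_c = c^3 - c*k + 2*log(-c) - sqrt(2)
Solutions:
 f(c) = C1 - c^4/4 - 4*c^3/3 + c^2*k/2 - 2*c*log(-c) + c*(sqrt(2) + 2)


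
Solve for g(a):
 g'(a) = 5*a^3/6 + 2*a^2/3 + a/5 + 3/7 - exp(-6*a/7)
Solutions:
 g(a) = C1 + 5*a^4/24 + 2*a^3/9 + a^2/10 + 3*a/7 + 7*exp(-6*a/7)/6


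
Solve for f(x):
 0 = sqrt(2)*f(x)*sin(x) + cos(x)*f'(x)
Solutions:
 f(x) = C1*cos(x)^(sqrt(2))


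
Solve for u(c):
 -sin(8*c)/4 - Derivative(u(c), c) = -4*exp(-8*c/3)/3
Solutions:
 u(c) = C1 + cos(8*c)/32 - exp(-8*c/3)/2


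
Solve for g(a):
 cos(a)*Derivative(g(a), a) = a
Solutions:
 g(a) = C1 + Integral(a/cos(a), a)


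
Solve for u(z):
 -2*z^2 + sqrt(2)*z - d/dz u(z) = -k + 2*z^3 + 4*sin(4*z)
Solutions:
 u(z) = C1 + k*z - z^4/2 - 2*z^3/3 + sqrt(2)*z^2/2 + cos(4*z)


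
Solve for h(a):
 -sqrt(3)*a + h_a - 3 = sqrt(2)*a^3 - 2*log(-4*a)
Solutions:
 h(a) = C1 + sqrt(2)*a^4/4 + sqrt(3)*a^2/2 - 2*a*log(-a) + a*(5 - 4*log(2))


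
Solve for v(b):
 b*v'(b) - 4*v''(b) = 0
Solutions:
 v(b) = C1 + C2*erfi(sqrt(2)*b/4)


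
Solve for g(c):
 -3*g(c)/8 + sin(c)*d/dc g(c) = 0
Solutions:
 g(c) = C1*(cos(c) - 1)^(3/16)/(cos(c) + 1)^(3/16)


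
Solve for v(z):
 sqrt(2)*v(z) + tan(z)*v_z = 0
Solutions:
 v(z) = C1/sin(z)^(sqrt(2))


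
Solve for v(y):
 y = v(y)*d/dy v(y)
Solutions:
 v(y) = -sqrt(C1 + y^2)
 v(y) = sqrt(C1 + y^2)


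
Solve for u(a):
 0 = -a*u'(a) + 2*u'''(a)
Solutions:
 u(a) = C1 + Integral(C2*airyai(2^(2/3)*a/2) + C3*airybi(2^(2/3)*a/2), a)


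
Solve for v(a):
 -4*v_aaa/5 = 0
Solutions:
 v(a) = C1 + C2*a + C3*a^2


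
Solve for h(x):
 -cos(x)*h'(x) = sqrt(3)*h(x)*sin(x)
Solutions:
 h(x) = C1*cos(x)^(sqrt(3))


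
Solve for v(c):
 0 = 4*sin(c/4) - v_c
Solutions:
 v(c) = C1 - 16*cos(c/4)


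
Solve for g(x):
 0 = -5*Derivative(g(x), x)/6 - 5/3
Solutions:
 g(x) = C1 - 2*x


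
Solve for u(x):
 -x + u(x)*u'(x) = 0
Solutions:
 u(x) = -sqrt(C1 + x^2)
 u(x) = sqrt(C1 + x^2)


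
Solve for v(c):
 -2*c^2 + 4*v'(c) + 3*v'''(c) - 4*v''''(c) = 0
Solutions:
 v(c) = C1 + C2*exp(c*(-(8*sqrt(17) + 33)^(1/3) - 1/(8*sqrt(17) + 33)^(1/3) + 2)/8)*sin(sqrt(3)*c*(-(8*sqrt(17) + 33)^(1/3) + (8*sqrt(17) + 33)^(-1/3))/8) + C3*exp(c*(-(8*sqrt(17) + 33)^(1/3) - 1/(8*sqrt(17) + 33)^(1/3) + 2)/8)*cos(sqrt(3)*c*(-(8*sqrt(17) + 33)^(1/3) + (8*sqrt(17) + 33)^(-1/3))/8) + C4*exp(c*((8*sqrt(17) + 33)^(-1/3) + 1 + (8*sqrt(17) + 33)^(1/3))/4) + c^3/6 - 3*c/4


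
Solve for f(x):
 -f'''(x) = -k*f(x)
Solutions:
 f(x) = C1*exp(k^(1/3)*x) + C2*exp(k^(1/3)*x*(-1 + sqrt(3)*I)/2) + C3*exp(-k^(1/3)*x*(1 + sqrt(3)*I)/2)


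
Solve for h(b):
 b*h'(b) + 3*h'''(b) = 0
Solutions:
 h(b) = C1 + Integral(C2*airyai(-3^(2/3)*b/3) + C3*airybi(-3^(2/3)*b/3), b)


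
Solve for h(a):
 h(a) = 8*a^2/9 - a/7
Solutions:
 h(a) = a*(56*a - 9)/63


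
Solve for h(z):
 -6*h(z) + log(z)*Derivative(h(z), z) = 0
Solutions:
 h(z) = C1*exp(6*li(z))
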